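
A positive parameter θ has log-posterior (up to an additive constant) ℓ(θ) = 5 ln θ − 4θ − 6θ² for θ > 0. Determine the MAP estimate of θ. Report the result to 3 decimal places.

θ̂_MAP = 0.500

ℓ'(θ) = 5/θ − 4 − 12θ. Setting this to zero and multiplying by θ: 12θ² + 4θ − 5 = 0.
θ = (−4 + √(4² + 4·12·5)) / (2·12) = (−4 + √256) / 24 = (−4 + 16)/24 = 1/2.
ℓ''(θ) = −5/θ² − 12 < 0, confirming a maximum.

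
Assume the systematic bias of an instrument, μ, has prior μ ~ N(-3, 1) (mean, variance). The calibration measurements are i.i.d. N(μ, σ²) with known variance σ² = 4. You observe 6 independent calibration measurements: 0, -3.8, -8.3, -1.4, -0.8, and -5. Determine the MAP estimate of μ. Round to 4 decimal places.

n = 6; x̄ = (0 + (-3.8) + (-8.3) + (-1.4) + (-0.8) + (-5))/6 = -19.3/6 = -193/60 ≈ -3.2167.
For a Normal prior and Normal likelihood with known variance, the posterior is Normal; its mode equals its mean, the precision-weighted average.
Prior precision 1/σ₀² = 1/1 = 1; data precision n/σ² = 6/4 = 1.5.
μ̂ = (1·(-3) + 1.5·(-193/60)) / (1 + 1.5) = (-7.825)/2.5 = -3.1300.

μ̂_MAP = -3.1300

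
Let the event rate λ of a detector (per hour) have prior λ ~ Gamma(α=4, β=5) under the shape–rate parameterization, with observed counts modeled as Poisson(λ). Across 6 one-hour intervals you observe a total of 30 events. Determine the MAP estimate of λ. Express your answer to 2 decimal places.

Σxᵢ = 30, n = 6.
Posterior ∝ λ^3e^(−5λ) · λ^30e^(−6λ) = λ^33e^(−11λ), i.e. Gamma(shape=34, rate=11).
The mode of a Gamma(a, b) with a ≥ 1 (shape–rate) is (a−1)/b = 33/11 ≈ 3.00.

λ̂_MAP = 3.00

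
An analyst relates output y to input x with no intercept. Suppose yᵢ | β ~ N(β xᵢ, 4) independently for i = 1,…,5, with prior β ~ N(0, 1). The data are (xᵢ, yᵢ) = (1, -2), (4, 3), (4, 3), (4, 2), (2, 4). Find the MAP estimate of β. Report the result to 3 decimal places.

log p(β | y) = −Σ(yᵢ − βxᵢ)²/(2·4) − β²/(2·1) + const.
Setting the derivative to zero: Σxᵢ(yᵢ − βxᵢ)/4 − β/1 = 0, so β = Σxᵢyᵢ / (Σxᵢ² + σ²/τ²).
Σxᵢyᵢ = 1·(-2) + 4·3 + 4·3 + 4·2 + 2·4 = 38; Σxᵢ² = 53; σ²/τ² = 4.
β̂_MAP = 38 / (53 + 4) = 38/57 ≈ 0.667.

β̂_MAP = 0.667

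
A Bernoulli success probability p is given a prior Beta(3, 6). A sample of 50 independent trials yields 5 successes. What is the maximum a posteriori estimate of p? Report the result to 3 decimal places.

p̂_MAP = 0.123

Prior: Beta(3, 6).
Data: 5 successes in 50 trials. The binomial likelihood contributes p^5(1−p)^45, so the posterior is Beta(3+5, 6+45) = Beta(8, 51).
For Beta(a, b) with a, b > 1 the mode is (a−1)/(a+b−2) = 7/57 ≈ 0.123.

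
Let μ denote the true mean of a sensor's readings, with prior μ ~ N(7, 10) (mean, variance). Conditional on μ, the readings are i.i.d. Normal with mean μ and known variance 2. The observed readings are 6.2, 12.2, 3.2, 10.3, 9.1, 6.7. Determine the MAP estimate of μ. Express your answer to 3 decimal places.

n = 6; x̄ = (6.2 + 12.2 + 3.2 + 10.3 + 9.1 + 6.7)/6 = 47.7/6 = 7.95.
For a Normal prior and Normal likelihood with known variance, the posterior is Normal; its mode equals its mean, the precision-weighted average.
Prior precision 1/σ₀² = 1/10 = 0.1; data precision n/σ² = 6/2 = 3.
μ̂ = (0.1·7 + 3·7.95) / (0.1 + 3) = 24.55/3.1 = 491/62 ≈ 7.919.

μ̂_MAP = 7.919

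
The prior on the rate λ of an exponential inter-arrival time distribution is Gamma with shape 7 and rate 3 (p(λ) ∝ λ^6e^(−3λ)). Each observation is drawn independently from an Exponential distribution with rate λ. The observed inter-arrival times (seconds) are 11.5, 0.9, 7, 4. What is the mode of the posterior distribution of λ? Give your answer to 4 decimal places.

The Exponential(rate=λ) likelihood is ∝ λ^n e^(−λΣtᵢ). Here n = 4 and Σtᵢ = 11.5 + 0.9 + 7 + 4 = 23.4.
Posterior ∝ λ^6e^(−3λ) · λ^4e^(−23.4λ) = λ^10e^(−26.4λ), i.e. Gamma(11, 26.4).
Mode = (a−1)/b = 10/26.4 ≈ 0.3788.

λ̂_MAP = 0.3788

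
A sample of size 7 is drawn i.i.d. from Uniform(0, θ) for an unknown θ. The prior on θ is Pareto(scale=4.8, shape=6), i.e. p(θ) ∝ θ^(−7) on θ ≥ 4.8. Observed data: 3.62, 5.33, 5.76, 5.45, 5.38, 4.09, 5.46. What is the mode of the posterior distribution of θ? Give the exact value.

θ̂_MAP = 5.76

The Uniform(0, θ) likelihood is θ^(−n) for θ ≥ max(xᵢ), zero otherwise. Here max(xᵢ) = 5.76.
Posterior ∝ θ^(−7) · θ^(−7) = θ^(−14) on θ ≥ max(4.8, 5.76) = 5.76.
This density is strictly decreasing in θ, so the posterior mode lies at the lower boundary of the support.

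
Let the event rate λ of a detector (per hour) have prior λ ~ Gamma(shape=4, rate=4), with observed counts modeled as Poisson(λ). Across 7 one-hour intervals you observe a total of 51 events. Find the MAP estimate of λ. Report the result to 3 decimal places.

λ̂_MAP = 4.909

Σxᵢ = 51, n = 7.
Posterior ∝ λ^3e^(−4λ) · λ^51e^(−7λ) = λ^54e^(−11λ), i.e. Gamma(shape=55, rate=11).
The mode of a Gamma(a, b) with a ≥ 1 (shape–rate) is (a−1)/b = 54/11 ≈ 4.909.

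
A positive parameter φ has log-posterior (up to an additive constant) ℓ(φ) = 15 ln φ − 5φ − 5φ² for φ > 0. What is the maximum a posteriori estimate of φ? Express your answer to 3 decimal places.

ℓ'(φ) = 15/φ − 5 − 10φ. Setting this to zero and multiplying by φ: 10φ² + 5φ − 15 = 0.
φ = (−5 + √(5² + 4·10·15)) / (2·10) = (−5 + √625) / 20 = (−5 + 25)/20 = 1.
ℓ''(φ) = −15/φ² − 10 < 0, confirming a maximum.

φ̂_MAP = 1.000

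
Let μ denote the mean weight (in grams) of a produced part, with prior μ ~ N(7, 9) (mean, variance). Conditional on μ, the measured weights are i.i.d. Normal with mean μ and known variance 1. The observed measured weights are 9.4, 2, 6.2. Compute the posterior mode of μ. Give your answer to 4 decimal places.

n = 3; x̄ = (9.4 + 2 + 6.2)/3 = 17.6/3 = 88/15 ≈ 5.8667.
For a Normal prior and Normal likelihood with known variance, the posterior is Normal; its mode equals its mean, the precision-weighted average.
Prior precision 1/σ₀² = 1/9; data precision n/σ² = 3/1 = 3.
μ̂ = ((1/9)·7 + 3·(88/15)) / (1/9 + 3) = (827/45)/(28/9) = 827/140 ≈ 5.9071.

μ̂_MAP = 5.9071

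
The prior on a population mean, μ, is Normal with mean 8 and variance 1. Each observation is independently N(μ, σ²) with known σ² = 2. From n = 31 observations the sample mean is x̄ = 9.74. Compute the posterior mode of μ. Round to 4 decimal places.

n = 31, x̄ = 9.74.
For a Normal prior and Normal likelihood with known variance, the posterior is Normal; its mode equals its mean, the precision-weighted average.
Prior precision 1/σ₀² = 1/1 = 1; data precision n/σ² = 31/2 = 15.5.
μ̂ = (1·8 + 15.5·9.74) / (1 + 15.5) = 158.97/16.5 = 5299/550 ≈ 9.6345.

μ̂_MAP = 9.6345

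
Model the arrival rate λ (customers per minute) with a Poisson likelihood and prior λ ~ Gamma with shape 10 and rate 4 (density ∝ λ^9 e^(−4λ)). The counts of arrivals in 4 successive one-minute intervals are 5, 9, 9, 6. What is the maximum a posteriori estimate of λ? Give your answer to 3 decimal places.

λ̂_MAP = 4.750

Σxᵢ = 5+9+9+6 = 29, with n = 4.
Posterior ∝ λ^9e^(−4λ) · λ^29e^(−4λ) = λ^38e^(−8λ), i.e. Gamma(shape=39, rate=8).
The mode of a Gamma(a, b) with a ≥ 1 (shape–rate) is (a−1)/b = 38/8 ≈ 4.750.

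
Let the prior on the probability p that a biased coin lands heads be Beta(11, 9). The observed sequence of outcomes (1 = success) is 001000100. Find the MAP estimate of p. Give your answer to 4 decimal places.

Prior: Beta(11, 9).
Data: 2 successes in 9 trials (from the sequence). The binomial likelihood contributes p^2(1−p)^7, so the posterior is Beta(11+2, 9+7) = Beta(13, 16).
For Beta(a, b) with a, b > 1 the mode is (a−1)/(a+b−2) = 12/27 ≈ 0.4444.

p̂_MAP = 0.4444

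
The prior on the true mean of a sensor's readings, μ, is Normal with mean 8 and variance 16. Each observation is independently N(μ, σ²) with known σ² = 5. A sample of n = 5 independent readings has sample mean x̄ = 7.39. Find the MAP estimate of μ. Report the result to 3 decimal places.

μ̂_MAP = 7.426

n = 5, x̄ = 7.39.
For a Normal prior and Normal likelihood with known variance, the posterior is Normal; its mode equals its mean, the precision-weighted average.
Prior precision 1/σ₀² = 1/16 = 0.0625; data precision n/σ² = 5/5 = 1.
μ̂ = (0.0625·8 + 1·7.39) / (0.0625 + 1) = 7.89/1.0625 = 3156/425 ≈ 7.426.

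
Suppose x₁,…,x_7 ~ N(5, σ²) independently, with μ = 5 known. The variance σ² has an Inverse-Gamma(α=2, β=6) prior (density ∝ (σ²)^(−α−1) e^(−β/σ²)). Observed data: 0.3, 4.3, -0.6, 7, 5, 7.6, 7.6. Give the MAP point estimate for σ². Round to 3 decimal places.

σ̂²_MAP = 6.420

Sum of squared deviations about the known mean: SS = (0.3−5)² + (4.3−5)² + (-0.6−5)² + (7−5)² + (5−5)² + (7.6−5)² + (7.6−5)² = 71.46.
The Normal likelihood contributes (σ²)^(−n/2) exp(−SS/(2σ²)), so the posterior is Inverse-Gamma(α + n/2, β + SS/2) = Inverse-Gamma(5.5, 41.73).
The mode of Inverse-Gamma(a, b) is b/(a+1) = 41.73/6.5 ≈ 6.420.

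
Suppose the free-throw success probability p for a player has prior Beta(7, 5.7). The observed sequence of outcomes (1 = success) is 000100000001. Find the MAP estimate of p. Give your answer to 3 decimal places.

p̂_MAP = 0.352

Prior: Beta(7, 5.7).
Data: 2 successes in 12 trials (from the sequence). The binomial likelihood contributes p^2(1−p)^10, so the posterior is Beta(7+2, 5.7+10) = Beta(9, 15.7).
For Beta(a, b) with a, b > 1 the mode is (a−1)/(a+b−2) = 8/22.7 ≈ 0.352.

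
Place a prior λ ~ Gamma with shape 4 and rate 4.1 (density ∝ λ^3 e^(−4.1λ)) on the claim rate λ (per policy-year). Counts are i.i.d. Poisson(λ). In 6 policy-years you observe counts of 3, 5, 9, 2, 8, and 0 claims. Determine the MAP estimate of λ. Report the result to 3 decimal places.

Σxᵢ = 3+5+9+2+8+0 = 27, with n = 6.
Posterior ∝ λ^3e^(−4.1λ) · λ^27e^(−6λ) = λ^30e^(−10.1λ), i.e. Gamma(shape=31, rate=10.1).
The mode of a Gamma(a, b) with a ≥ 1 (shape–rate) is (a−1)/b = 30/10.1 ≈ 2.970.

λ̂_MAP = 2.970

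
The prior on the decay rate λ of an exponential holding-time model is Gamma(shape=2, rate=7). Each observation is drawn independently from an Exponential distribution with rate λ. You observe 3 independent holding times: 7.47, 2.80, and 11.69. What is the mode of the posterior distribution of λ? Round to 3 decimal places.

The Exponential(rate=λ) likelihood is ∝ λ^n e^(−λΣtᵢ). Here n = 3 and Σtᵢ = 7.47 + 2.80 + 11.69 = 21.96.
Posterior ∝ λe^(−7λ) · λ^3e^(−21.96λ) = λ^4e^(−28.96λ), i.e. Gamma(5, 28.96).
Mode = (a−1)/b = 4/28.96 ≈ 0.138.

λ̂_MAP = 0.138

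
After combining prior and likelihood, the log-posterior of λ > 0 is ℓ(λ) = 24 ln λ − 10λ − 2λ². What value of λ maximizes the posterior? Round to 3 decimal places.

λ̂_MAP = 1.500

ℓ'(λ) = 24/λ − 10 − 4λ. Setting this to zero and multiplying by λ: 4λ² + 10λ − 24 = 0.
λ = (−10 + √(10² + 4·4·24)) / (2·4) = (−10 + √484) / 8 = (−10 + 22)/8 = 3/2.
ℓ''(λ) = −24/λ² − 4 < 0, confirming a maximum.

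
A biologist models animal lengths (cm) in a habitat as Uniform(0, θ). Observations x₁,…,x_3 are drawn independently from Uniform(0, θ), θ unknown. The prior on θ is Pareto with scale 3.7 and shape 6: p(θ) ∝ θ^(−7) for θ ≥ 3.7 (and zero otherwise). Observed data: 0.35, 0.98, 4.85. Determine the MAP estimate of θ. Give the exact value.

The Uniform(0, θ) likelihood is θ^(−n) for θ ≥ max(xᵢ), zero otherwise. Here max(xᵢ) = 4.85.
Posterior ∝ θ^(−7) · θ^(−3) = θ^(−10) on θ ≥ max(3.7, 4.85) = 4.85.
This density is strictly decreasing in θ, so the posterior mode lies at the lower boundary of the support.

θ̂_MAP = 4.85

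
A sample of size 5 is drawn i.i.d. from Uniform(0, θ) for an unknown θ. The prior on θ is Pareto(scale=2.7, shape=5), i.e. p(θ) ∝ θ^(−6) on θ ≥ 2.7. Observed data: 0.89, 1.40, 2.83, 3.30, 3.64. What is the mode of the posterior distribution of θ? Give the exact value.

The Uniform(0, θ) likelihood is θ^(−n) for θ ≥ max(xᵢ), zero otherwise. Here max(xᵢ) = 3.64.
Posterior ∝ θ^(−6) · θ^(−5) = θ^(−11) on θ ≥ max(2.7, 3.64) = 3.64.
This density is strictly decreasing in θ, so the posterior mode lies at the lower boundary of the support.

θ̂_MAP = 3.64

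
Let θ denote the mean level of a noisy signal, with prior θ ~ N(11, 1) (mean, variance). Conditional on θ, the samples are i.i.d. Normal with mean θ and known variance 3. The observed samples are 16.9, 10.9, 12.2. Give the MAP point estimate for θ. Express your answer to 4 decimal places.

n = 3; x̄ = (16.9 + 10.9 + 12.2)/3 = 40/3 = 40/3 ≈ 13.3333.
For a Normal prior and Normal likelihood with known variance, the posterior is Normal; its mode equals its mean, the precision-weighted average.
Prior precision 1/σ₀² = 1/1 = 1; data precision n/σ² = 3/3 = 1.
θ̂ = (1·11 + 1·(40/3)) / (1 + 1) = (73/3)/2 = 73/6 ≈ 12.1667.

θ̂_MAP = 12.1667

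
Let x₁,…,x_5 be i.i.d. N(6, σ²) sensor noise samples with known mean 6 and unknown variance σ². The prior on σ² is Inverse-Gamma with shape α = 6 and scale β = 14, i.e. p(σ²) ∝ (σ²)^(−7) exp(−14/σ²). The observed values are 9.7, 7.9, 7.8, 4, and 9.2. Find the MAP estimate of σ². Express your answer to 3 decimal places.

Sum of squared deviations about the known mean: SS = (9.7−6)² + (7.9−6)² + (7.8−6)² + (4−6)² + (9.2−6)² = 34.78.
The Normal likelihood contributes (σ²)^(−n/2) exp(−SS/(2σ²)), so the posterior is Inverse-Gamma(α + n/2, β + SS/2) = Inverse-Gamma(8.5, 31.39).
The mode of Inverse-Gamma(a, b) is b/(a+1) = 31.39/9.5 ≈ 3.304.

σ̂²_MAP = 3.304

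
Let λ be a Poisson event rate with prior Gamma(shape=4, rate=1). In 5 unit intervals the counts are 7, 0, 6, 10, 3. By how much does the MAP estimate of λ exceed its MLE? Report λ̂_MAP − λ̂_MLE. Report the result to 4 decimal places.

Σxᵢ = 26. Posterior is Gamma(30, 6); MAP = (30−1)/6 = 29/6 ≈ 4.83333.
MLE = x̄ = 26/5 ≈ 5.20000.
Difference = 29/6 − 26/5 = -11/30 ≈ -0.3667.

MAP − MLE = -0.3667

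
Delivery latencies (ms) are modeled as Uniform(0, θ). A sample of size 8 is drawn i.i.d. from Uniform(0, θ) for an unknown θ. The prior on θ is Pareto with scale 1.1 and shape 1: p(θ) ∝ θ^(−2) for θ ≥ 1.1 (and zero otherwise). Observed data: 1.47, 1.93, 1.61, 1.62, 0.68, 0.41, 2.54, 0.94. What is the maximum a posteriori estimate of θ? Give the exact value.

The Uniform(0, θ) likelihood is θ^(−n) for θ ≥ max(xᵢ), zero otherwise. Here max(xᵢ) = 2.54.
Posterior ∝ θ^(−2) · θ^(−8) = θ^(−10) on θ ≥ max(1.1, 2.54) = 2.54.
This density is strictly decreasing in θ, so the posterior mode lies at the lower boundary of the support.

θ̂_MAP = 2.54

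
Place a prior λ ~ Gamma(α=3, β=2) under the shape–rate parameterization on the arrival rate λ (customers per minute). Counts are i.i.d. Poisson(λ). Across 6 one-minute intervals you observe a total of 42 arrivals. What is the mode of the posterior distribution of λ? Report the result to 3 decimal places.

λ̂_MAP = 5.500

Σxᵢ = 42, n = 6.
Posterior ∝ λ^2e^(−2λ) · λ^42e^(−6λ) = λ^44e^(−8λ), i.e. Gamma(shape=45, rate=8).
The mode of a Gamma(a, b) with a ≥ 1 (shape–rate) is (a−1)/b = 44/8 ≈ 5.500.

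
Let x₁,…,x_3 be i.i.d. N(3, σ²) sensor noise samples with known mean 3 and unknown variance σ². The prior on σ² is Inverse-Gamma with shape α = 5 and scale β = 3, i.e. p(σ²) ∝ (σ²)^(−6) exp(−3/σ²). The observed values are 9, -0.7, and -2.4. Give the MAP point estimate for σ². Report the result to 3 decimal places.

Sum of squared deviations about the known mean: SS = (9−3)² + (-0.7−3)² + (-2.4−3)² = 78.85.
The Normal likelihood contributes (σ²)^(−n/2) exp(−SS/(2σ²)), so the posterior is Inverse-Gamma(α + n/2, β + SS/2) = Inverse-Gamma(6.5, 42.425).
The mode of Inverse-Gamma(a, b) is b/(a+1) = 42.425/7.5 ≈ 5.657.

σ̂²_MAP = 5.657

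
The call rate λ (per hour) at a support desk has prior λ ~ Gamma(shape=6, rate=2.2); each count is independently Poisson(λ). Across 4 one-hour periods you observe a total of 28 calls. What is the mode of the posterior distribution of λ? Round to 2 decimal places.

λ̂_MAP = 5.32

Σxᵢ = 28, n = 4.
Posterior ∝ λ^5e^(−2.2λ) · λ^28e^(−4λ) = λ^33e^(−6.2λ), i.e. Gamma(shape=34, rate=6.2).
The mode of a Gamma(a, b) with a ≥ 1 (shape–rate) is (a−1)/b = 33/6.2 ≈ 5.32.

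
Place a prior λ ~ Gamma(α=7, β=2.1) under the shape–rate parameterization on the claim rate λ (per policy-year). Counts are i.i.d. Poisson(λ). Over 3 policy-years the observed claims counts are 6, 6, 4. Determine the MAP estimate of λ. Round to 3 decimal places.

Σxᵢ = 6+6+4 = 16, with n = 3.
Posterior ∝ λ^6e^(−2.1λ) · λ^16e^(−3λ) = λ^22e^(−5.1λ), i.e. Gamma(shape=23, rate=5.1).
The mode of a Gamma(a, b) with a ≥ 1 (shape–rate) is (a−1)/b = 22/5.1 ≈ 4.314.

λ̂_MAP = 4.314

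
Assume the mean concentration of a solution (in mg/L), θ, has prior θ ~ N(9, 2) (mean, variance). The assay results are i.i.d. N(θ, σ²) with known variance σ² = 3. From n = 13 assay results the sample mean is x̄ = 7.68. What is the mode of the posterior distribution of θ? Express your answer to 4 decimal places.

θ̂_MAP = 7.8166

n = 13, x̄ = 7.68.
For a Normal prior and Normal likelihood with known variance, the posterior is Normal; its mode equals its mean, the precision-weighted average.
Prior precision 1/σ₀² = 1/2 = 0.5; data precision n/σ² = 13/3.
θ̂ = (0.5·9 + (13/3)·7.68) / (0.5 + 13/3) = 37.78/(29/6) = 5667/725 ≈ 7.8166.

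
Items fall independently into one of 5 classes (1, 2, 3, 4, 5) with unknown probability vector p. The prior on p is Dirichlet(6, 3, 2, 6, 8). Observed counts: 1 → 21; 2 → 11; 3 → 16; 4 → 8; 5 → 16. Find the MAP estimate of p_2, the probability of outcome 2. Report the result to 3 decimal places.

MAP estimate: 0.141

The posterior is Dirichlet(αᵢ + nᵢ) = Dirichlet(27, 14, 18, 14, 24).
For a Dirichlet(a₁,…,a_K) with all aᵢ > 1, the mode has j-th component (aⱼ − 1)/(Σaᵢ − K).
Here Σaᵢ = 97 and K = 5, so p_2 = (14 − 1)/(97 − 5) = 13/92 ≈ 0.141.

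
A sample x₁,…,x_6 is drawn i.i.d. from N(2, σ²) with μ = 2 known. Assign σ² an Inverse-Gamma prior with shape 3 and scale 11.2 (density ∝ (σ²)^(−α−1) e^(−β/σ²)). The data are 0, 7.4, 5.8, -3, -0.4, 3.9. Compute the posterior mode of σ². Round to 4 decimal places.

Sum of squared deviations about the known mean: SS = (0−2)² + (7.4−2)² + (5.8−2)² + (-3−2)² + (-0.4−2)² + (3.9−2)² = 81.97.
The Normal likelihood contributes (σ²)^(−n/2) exp(−SS/(2σ²)), so the posterior is Inverse-Gamma(α + n/2, β + SS/2) = Inverse-Gamma(6, 52.185).
The mode of Inverse-Gamma(a, b) is b/(a+1) = 52.185/7 ≈ 7.4550.

σ̂²_MAP = 7.4550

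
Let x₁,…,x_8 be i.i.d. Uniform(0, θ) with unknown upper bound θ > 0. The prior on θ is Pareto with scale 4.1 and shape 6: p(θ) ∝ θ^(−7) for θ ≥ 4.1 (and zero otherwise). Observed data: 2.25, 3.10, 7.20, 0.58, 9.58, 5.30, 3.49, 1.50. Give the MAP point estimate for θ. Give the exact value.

θ̂_MAP = 9.58

The Uniform(0, θ) likelihood is θ^(−n) for θ ≥ max(xᵢ), zero otherwise. Here max(xᵢ) = 9.58.
Posterior ∝ θ^(−7) · θ^(−8) = θ^(−15) on θ ≥ max(4.1, 9.58) = 9.58.
This density is strictly decreasing in θ, so the posterior mode lies at the lower boundary of the support.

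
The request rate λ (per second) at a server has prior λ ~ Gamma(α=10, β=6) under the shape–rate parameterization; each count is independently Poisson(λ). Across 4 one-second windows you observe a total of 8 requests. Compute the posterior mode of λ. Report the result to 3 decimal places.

Σxᵢ = 8, n = 4.
Posterior ∝ λ^9e^(−6λ) · λ^8e^(−4λ) = λ^17e^(−10λ), i.e. Gamma(shape=18, rate=10).
The mode of a Gamma(a, b) with a ≥ 1 (shape–rate) is (a−1)/b = 17/10 ≈ 1.700.

λ̂_MAP = 1.700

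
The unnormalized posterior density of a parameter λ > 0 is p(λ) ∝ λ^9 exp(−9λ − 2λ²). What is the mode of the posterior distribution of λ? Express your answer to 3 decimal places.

λ̂_MAP = 0.750

ℓ'(λ) = 9/λ − 9 − 4λ. Setting this to zero and multiplying by λ: 4λ² + 9λ − 9 = 0.
λ = (−9 + √(9² + 4·4·9)) / (2·4) = (−9 + √225) / 8 = (−9 + 15)/8 = 3/4.
ℓ''(λ) = −9/λ² − 4 < 0, confirming a maximum.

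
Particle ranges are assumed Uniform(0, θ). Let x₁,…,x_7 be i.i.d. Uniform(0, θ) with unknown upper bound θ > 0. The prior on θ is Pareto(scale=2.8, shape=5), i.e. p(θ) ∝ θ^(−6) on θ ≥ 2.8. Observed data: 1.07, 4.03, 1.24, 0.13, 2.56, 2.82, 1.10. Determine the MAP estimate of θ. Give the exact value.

θ̂_MAP = 4.03

The Uniform(0, θ) likelihood is θ^(−n) for θ ≥ max(xᵢ), zero otherwise. Here max(xᵢ) = 4.03.
Posterior ∝ θ^(−6) · θ^(−7) = θ^(−13) on θ ≥ max(2.8, 4.03) = 4.03.
This density is strictly decreasing in θ, so the posterior mode lies at the lower boundary of the support.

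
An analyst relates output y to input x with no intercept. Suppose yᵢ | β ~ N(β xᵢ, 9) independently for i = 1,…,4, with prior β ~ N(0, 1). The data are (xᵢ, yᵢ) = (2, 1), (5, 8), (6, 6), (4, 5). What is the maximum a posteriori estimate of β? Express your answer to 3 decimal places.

β̂_MAP = 1.089

log p(β | y) = −Σ(yᵢ − βxᵢ)²/(2·9) − β²/(2·1) + const.
Setting the derivative to zero: Σxᵢ(yᵢ − βxᵢ)/9 − β/1 = 0, so β = Σxᵢyᵢ / (Σxᵢ² + σ²/τ²).
Σxᵢyᵢ = 2·1 + 5·8 + 6·6 + 4·5 = 98; Σxᵢ² = 81; σ²/τ² = 9.
β̂_MAP = 98 / (81 + 9) = 98/90 ≈ 1.089.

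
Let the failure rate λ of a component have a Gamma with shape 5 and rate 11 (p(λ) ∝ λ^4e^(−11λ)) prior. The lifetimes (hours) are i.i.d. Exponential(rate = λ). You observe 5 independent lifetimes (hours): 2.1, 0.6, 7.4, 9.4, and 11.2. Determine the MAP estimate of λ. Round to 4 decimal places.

The Exponential(rate=λ) likelihood is ∝ λ^n e^(−λΣtᵢ). Here n = 5 and Σtᵢ = 2.1 + 0.6 + 7.4 + 9.4 + 11.2 = 30.7.
Posterior ∝ λ^4e^(−11λ) · λ^5e^(−30.7λ) = λ^9e^(−41.7λ), i.e. Gamma(10, 41.7).
Mode = (a−1)/b = 9/41.7 ≈ 0.2158.

λ̂_MAP = 0.2158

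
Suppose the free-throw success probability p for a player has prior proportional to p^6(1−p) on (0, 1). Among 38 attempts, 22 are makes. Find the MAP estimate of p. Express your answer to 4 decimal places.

p̂_MAP = 0.6222

The prior density ∝ p^6(1−p)^1 is the kernel of Beta(7, 2).
Data: 22 successes in 38 trials. The binomial likelihood contributes p^22(1−p)^16, so the posterior is Beta(7+22, 2+16) = Beta(29, 18).
For Beta(a, b) with a, b > 1 the mode is (a−1)/(a+b−2) = 28/45 ≈ 0.6222.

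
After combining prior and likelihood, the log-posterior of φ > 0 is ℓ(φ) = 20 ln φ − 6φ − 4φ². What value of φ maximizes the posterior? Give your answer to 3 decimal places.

φ̂_MAP = 1.250

ℓ'(φ) = 20/φ − 6 − 8φ. Setting this to zero and multiplying by φ: 8φ² + 6φ − 20 = 0.
φ = (−6 + √(6² + 4·8·20)) / (2·8) = (−6 + √676) / 16 = (−6 + 26)/16 = 5/4.
ℓ''(φ) = −20/φ² − 8 < 0, confirming a maximum.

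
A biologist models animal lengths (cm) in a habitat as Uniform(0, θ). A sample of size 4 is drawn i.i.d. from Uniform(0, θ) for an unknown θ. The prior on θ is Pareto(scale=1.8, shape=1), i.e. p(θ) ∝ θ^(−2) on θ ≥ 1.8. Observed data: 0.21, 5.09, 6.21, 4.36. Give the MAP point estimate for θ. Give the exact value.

The Uniform(0, θ) likelihood is θ^(−n) for θ ≥ max(xᵢ), zero otherwise. Here max(xᵢ) = 6.21.
Posterior ∝ θ^(−2) · θ^(−4) = θ^(−6) on θ ≥ max(1.8, 6.21) = 6.21.
This density is strictly decreasing in θ, so the posterior mode lies at the lower boundary of the support.

θ̂_MAP = 6.21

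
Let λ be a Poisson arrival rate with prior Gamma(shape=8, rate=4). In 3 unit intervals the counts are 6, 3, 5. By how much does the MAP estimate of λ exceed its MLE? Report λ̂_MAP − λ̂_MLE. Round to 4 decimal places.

Σxᵢ = 14. Posterior is Gamma(22, 7); MAP = (22−1)/7 = 21/7 ≈ 3.00000.
MLE = x̄ = 14/3 ≈ 4.66667.
Difference = 21/7 − 14/3 = -5/3 ≈ -1.6667.

MAP − MLE = -1.6667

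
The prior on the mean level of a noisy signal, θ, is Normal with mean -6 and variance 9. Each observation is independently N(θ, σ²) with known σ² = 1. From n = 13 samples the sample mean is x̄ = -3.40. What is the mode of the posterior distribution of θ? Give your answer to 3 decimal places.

θ̂_MAP = -3.422

n = 13, x̄ = -3.40.
For a Normal prior and Normal likelihood with known variance, the posterior is Normal; its mode equals its mean, the precision-weighted average.
Prior precision 1/σ₀² = 1/9; data precision n/σ² = 13/1 = 13.
θ̂ = ((1/9)·(-6) + 13·(-3.4)) / (1/9 + 13) = (-673/15)/(118/9) = -2019/590 ≈ -3.422.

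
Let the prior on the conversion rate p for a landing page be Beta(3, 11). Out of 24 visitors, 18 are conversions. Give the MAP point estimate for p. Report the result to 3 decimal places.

p̂_MAP = 0.556

Prior: Beta(3, 11).
Data: 18 successes in 24 trials. The binomial likelihood contributes p^18(1−p)^6, so the posterior is Beta(3+18, 11+6) = Beta(21, 17).
For Beta(a, b) with a, b > 1 the mode is (a−1)/(a+b−2) = 20/36 ≈ 0.556.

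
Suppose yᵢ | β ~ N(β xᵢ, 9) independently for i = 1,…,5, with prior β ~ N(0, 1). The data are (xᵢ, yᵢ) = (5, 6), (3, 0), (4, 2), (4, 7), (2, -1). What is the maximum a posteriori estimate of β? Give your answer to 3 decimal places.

β̂_MAP = 0.810

log p(β | y) = −Σ(yᵢ − βxᵢ)²/(2·9) − β²/(2·1) + const.
Setting the derivative to zero: Σxᵢ(yᵢ − βxᵢ)/9 − β/1 = 0, so β = Σxᵢyᵢ / (Σxᵢ² + σ²/τ²).
Σxᵢyᵢ = 5·6 + 3·0 + 4·2 + 4·7 + 2·(-1) = 64; Σxᵢ² = 70; σ²/τ² = 9.
β̂_MAP = 64 / (70 + 9) = 64/79 ≈ 0.810.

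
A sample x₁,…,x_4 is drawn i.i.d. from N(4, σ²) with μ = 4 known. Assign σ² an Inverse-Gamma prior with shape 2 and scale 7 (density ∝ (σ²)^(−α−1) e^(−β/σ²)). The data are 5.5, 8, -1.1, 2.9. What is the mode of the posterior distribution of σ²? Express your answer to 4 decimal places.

Sum of squared deviations about the known mean: SS = (5.5−4)² + (8−4)² + (-1.1−4)² + (2.9−4)² = 45.47.
The Normal likelihood contributes (σ²)^(−n/2) exp(−SS/(2σ²)), so the posterior is Inverse-Gamma(α + n/2, β + SS/2) = Inverse-Gamma(4, 29.735).
The mode of Inverse-Gamma(a, b) is b/(a+1) = 29.735/5 ≈ 5.9470.

σ̂²_MAP = 5.9470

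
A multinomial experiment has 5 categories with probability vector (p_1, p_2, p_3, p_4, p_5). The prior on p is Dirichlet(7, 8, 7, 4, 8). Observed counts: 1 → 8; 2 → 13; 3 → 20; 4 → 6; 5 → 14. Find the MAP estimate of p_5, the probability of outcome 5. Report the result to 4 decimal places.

MAP estimate: 0.2333

The posterior is Dirichlet(αᵢ + nᵢ) = Dirichlet(15, 21, 27, 10, 22).
For a Dirichlet(a₁,…,a_K) with all aᵢ > 1, the mode has j-th component (aⱼ − 1)/(Σaᵢ − K).
Here Σaᵢ = 95 and K = 5, so p_5 = (22 − 1)/(95 − 5) = 21/90 ≈ 0.2333.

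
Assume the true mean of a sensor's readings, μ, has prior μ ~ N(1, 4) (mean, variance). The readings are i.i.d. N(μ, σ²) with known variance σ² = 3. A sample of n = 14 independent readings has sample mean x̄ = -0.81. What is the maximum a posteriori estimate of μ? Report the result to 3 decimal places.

n = 14, x̄ = -0.81.
For a Normal prior and Normal likelihood with known variance, the posterior is Normal; its mode equals its mean, the precision-weighted average.
Prior precision 1/σ₀² = 1/4 = 0.25; data precision n/σ² = 14/3.
μ̂ = (0.25·1 + (14/3)·(-0.81)) / (0.25 + 14/3) = (-3.53)/(59/12) = -1059/1475 ≈ -0.718.

μ̂_MAP = -0.718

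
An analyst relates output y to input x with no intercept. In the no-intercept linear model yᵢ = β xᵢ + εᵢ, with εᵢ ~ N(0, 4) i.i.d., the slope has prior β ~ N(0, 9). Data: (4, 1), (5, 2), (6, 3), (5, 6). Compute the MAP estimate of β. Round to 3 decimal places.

β̂_MAP = 0.605

log p(β | y) = −Σ(yᵢ − βxᵢ)²/(2·4) − β²/(2·9) + const.
Setting the derivative to zero: Σxᵢ(yᵢ − βxᵢ)/4 − β/9 = 0, so β = Σxᵢyᵢ / (Σxᵢ² + σ²/τ²).
Σxᵢyᵢ = 4·1 + 5·2 + 6·3 + 5·6 = 62; Σxᵢ² = 102; σ²/τ² = 4/9.
β̂_MAP = 62 / (102 + 4/9) = 62/(922/9) = 279/461 ≈ 0.605.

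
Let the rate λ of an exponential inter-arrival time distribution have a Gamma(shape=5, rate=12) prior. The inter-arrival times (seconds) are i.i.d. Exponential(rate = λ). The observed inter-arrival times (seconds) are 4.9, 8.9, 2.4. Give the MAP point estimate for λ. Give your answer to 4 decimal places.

λ̂_MAP = 0.2482

The Exponential(rate=λ) likelihood is ∝ λ^n e^(−λΣtᵢ). Here n = 3 and Σtᵢ = 4.9 + 8.9 + 2.4 = 16.2.
Posterior ∝ λ^4e^(−12λ) · λ^3e^(−16.2λ) = λ^7e^(−28.2λ), i.e. Gamma(8, 28.2).
Mode = (a−1)/b = 7/28.2 ≈ 0.2482.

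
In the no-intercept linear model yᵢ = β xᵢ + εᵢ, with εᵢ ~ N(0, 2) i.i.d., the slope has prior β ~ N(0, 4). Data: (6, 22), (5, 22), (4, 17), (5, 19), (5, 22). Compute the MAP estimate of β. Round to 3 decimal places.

log p(β | y) = −Σ(yᵢ − βxᵢ)²/(2·2) − β²/(2·4) + const.
Setting the derivative to zero: Σxᵢ(yᵢ − βxᵢ)/2 − β/4 = 0, so β = Σxᵢyᵢ / (Σxᵢ² + σ²/τ²).
Σxᵢyᵢ = 6·22 + 5·22 + 4·17 + 5·19 + 5·22 = 515; Σxᵢ² = 127; σ²/τ² = 0.5.
β̂_MAP = 515 / (127 + 0.5) = 515/127.5 ≈ 4.039.

β̂_MAP = 4.039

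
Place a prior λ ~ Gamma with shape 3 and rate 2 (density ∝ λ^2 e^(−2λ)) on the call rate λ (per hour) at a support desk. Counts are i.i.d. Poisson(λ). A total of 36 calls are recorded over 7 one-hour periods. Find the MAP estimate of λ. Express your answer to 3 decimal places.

Σxᵢ = 36, n = 7.
Posterior ∝ λ^2e^(−2λ) · λ^36e^(−7λ) = λ^38e^(−9λ), i.e. Gamma(shape=39, rate=9).
The mode of a Gamma(a, b) with a ≥ 1 (shape–rate) is (a−1)/b = 38/9 ≈ 4.222.

λ̂_MAP = 4.222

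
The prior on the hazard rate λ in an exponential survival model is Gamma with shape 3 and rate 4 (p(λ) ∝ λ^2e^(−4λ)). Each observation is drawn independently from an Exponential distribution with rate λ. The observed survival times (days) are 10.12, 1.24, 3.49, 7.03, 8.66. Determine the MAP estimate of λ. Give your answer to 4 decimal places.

λ̂_MAP = 0.2027

The Exponential(rate=λ) likelihood is ∝ λ^n e^(−λΣtᵢ). Here n = 5 and Σtᵢ = 10.12 + 1.24 + 3.49 + 7.03 + 8.66 = 30.54.
Posterior ∝ λ^2e^(−4λ) · λ^5e^(−30.54λ) = λ^7e^(−34.54λ), i.e. Gamma(8, 34.54).
Mode = (a−1)/b = 7/34.54 ≈ 0.2027.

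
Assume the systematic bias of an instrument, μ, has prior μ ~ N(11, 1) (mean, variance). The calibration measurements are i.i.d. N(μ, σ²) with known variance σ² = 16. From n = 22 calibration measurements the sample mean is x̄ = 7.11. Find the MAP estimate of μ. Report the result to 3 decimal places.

μ̂_MAP = 8.748

n = 22, x̄ = 7.11.
For a Normal prior and Normal likelihood with known variance, the posterior is Normal; its mode equals its mean, the precision-weighted average.
Prior precision 1/σ₀² = 1/1 = 1; data precision n/σ² = 22/16 = 1.375.
μ̂ = (1·11 + 1.375·7.11) / (1 + 1.375) = 20.77625/2.375 = 16621/1900 ≈ 8.748.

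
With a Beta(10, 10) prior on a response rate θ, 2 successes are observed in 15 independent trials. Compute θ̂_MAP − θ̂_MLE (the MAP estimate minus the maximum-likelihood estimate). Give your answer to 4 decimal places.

MAP − MLE = 0.2000

Posterior is Beta(12, 23); MAP = (12−1)/(35−2) = 11/33 ≈ 0.33333.
MLE ignores the prior: θ̂_MLE = k/n = 2/15 ≈ 0.13333.
Difference = 11/33 − 2/15 = 1/5 ≈ 0.2000.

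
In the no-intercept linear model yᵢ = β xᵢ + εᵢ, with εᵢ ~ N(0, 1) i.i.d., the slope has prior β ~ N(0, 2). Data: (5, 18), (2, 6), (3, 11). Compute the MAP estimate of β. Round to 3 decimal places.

log p(β | y) = −Σ(yᵢ − βxᵢ)²/(2·1) − β²/(2·2) + const.
Setting the derivative to zero: Σxᵢ(yᵢ − βxᵢ)/1 − β/2 = 0, so β = Σxᵢyᵢ / (Σxᵢ² + σ²/τ²).
Σxᵢyᵢ = 5·18 + 2·6 + 3·11 = 135; Σxᵢ² = 38; σ²/τ² = 0.5.
β̂_MAP = 135 / (38 + 0.5) = 135/38.5 ≈ 3.506.

β̂_MAP = 3.506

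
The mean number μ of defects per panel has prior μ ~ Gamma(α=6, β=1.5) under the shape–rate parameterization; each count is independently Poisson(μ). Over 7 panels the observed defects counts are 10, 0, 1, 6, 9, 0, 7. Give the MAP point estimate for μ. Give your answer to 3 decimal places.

μ̂_MAP = 4.471

Σxᵢ = 10+0+1+6+9+0+7 = 33, with n = 7.
Posterior ∝ μ^5e^(−1.5μ) · μ^33e^(−7μ) = μ^38e^(−8.5μ), i.e. Gamma(shape=39, rate=8.5).
The mode of a Gamma(a, b) with a ≥ 1 (shape–rate) is (a−1)/b = 38/8.5 ≈ 4.471.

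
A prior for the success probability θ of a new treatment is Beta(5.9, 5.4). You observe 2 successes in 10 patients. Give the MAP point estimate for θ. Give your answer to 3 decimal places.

Prior: Beta(5.9, 5.4).
Data: 2 successes in 10 trials. The binomial likelihood contributes θ^2(1−θ)^8, so the posterior is Beta(5.9+2, 5.4+8) = Beta(7.9, 13.4).
For Beta(a, b) with a, b > 1 the mode is (a−1)/(a+b−2) = 6.9/19.3 ≈ 0.358.

θ̂_MAP = 0.358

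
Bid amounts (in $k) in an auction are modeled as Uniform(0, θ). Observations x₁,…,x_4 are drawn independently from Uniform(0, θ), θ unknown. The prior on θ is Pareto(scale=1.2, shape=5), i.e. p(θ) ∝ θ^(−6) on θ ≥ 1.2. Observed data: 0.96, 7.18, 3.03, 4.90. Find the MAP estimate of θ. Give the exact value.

θ̂_MAP = 7.18

The Uniform(0, θ) likelihood is θ^(−n) for θ ≥ max(xᵢ), zero otherwise. Here max(xᵢ) = 7.18.
Posterior ∝ θ^(−6) · θ^(−4) = θ^(−10) on θ ≥ max(1.2, 7.18) = 7.18.
This density is strictly decreasing in θ, so the posterior mode lies at the lower boundary of the support.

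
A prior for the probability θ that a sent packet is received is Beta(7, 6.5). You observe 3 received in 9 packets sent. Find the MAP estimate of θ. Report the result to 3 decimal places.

Prior: Beta(7, 6.5).
Data: 3 successes in 9 trials. The binomial likelihood contributes θ^3(1−θ)^6, so the posterior is Beta(7+3, 6.5+6) = Beta(10, 12.5).
For Beta(a, b) with a, b > 1 the mode is (a−1)/(a+b−2) = 9/20.5 ≈ 0.439.

θ̂_MAP = 0.439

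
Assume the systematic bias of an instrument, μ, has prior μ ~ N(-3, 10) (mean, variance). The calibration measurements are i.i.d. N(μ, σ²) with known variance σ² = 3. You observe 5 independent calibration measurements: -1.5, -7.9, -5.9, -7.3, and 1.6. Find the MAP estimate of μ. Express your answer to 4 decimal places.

μ̂_MAP = -4.1321

n = 5; x̄ = ((-1.5) + (-7.9) + (-5.9) + (-7.3) + 1.6)/5 = -21/5 = -4.2.
For a Normal prior and Normal likelihood with known variance, the posterior is Normal; its mode equals its mean, the precision-weighted average.
Prior precision 1/σ₀² = 1/10 = 0.1; data precision n/σ² = 5/3.
μ̂ = (0.1·(-3) + (5/3)·(-4.2)) / (0.1 + 5/3) = (-7.3)/(53/30) = -219/53 ≈ -4.1321.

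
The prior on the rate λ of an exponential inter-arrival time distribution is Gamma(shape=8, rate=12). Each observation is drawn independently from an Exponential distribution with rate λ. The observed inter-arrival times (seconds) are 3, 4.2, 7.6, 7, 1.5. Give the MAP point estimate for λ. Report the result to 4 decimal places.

λ̂_MAP = 0.3399

The Exponential(rate=λ) likelihood is ∝ λ^n e^(−λΣtᵢ). Here n = 5 and Σtᵢ = 3 + 4.2 + 7.6 + 7 + 1.5 = 23.3.
Posterior ∝ λ^7e^(−12λ) · λ^5e^(−23.3λ) = λ^12e^(−35.3λ), i.e. Gamma(13, 35.3).
Mode = (a−1)/b = 12/35.3 ≈ 0.3399.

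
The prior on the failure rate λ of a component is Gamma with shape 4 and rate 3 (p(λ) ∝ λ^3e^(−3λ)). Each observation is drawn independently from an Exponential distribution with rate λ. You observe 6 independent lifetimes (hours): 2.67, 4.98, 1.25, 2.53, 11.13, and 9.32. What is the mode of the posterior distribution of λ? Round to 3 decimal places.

λ̂_MAP = 0.258

The Exponential(rate=λ) likelihood is ∝ λ^n e^(−λΣtᵢ). Here n = 6 and Σtᵢ = 2.67 + 4.98 + 1.25 + 2.53 + 11.13 + 9.32 = 31.88.
Posterior ∝ λ^3e^(−3λ) · λ^6e^(−31.88λ) = λ^9e^(−34.88λ), i.e. Gamma(10, 34.88).
Mode = (a−1)/b = 9/34.88 ≈ 0.258.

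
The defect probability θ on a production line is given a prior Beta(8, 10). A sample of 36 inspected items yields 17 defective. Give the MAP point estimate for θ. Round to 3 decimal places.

Prior: Beta(8, 10).
Data: 17 successes in 36 trials. The binomial likelihood contributes θ^17(1−θ)^19, so the posterior is Beta(8+17, 10+19) = Beta(25, 29).
For Beta(a, b) with a, b > 1 the mode is (a−1)/(a+b−2) = 24/52 ≈ 0.462.

θ̂_MAP = 0.462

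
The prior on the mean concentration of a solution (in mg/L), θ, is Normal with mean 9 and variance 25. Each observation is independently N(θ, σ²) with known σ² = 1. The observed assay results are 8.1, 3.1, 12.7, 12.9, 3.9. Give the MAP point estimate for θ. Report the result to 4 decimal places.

θ̂_MAP = 8.1468

n = 5; x̄ = (8.1 + 3.1 + 12.7 + 12.9 + 3.9)/5 = 40.7/5 = 8.14.
For a Normal prior and Normal likelihood with known variance, the posterior is Normal; its mode equals its mean, the precision-weighted average.
Prior precision 1/σ₀² = 1/25 = 0.04; data precision n/σ² = 5/1 = 5.
θ̂ = (0.04·9 + 5·8.14) / (0.04 + 5) = 41.06/5.04 = 2053/252 ≈ 8.1468.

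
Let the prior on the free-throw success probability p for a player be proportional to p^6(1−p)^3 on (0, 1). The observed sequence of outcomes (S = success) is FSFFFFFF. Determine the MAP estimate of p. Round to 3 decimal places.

The prior density ∝ p^6(1−p)^3 is the kernel of Beta(7, 4).
Data: 1 success in 8 trials (from the sequence). The binomial likelihood contributes p(1−p)^7, so the posterior is Beta(7+1, 4+7) = Beta(8, 11).
For Beta(a, b) with a, b > 1 the mode is (a−1)/(a+b−2) = 7/17 ≈ 0.412.

p̂_MAP = 0.412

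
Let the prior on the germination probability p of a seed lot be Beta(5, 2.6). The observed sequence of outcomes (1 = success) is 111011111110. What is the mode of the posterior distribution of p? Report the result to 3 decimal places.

p̂_MAP = 0.795

Prior: Beta(5, 2.6).
Data: 10 successes in 12 trials (from the sequence). The binomial likelihood contributes p^10(1−p)^2, so the posterior is Beta(5+10, 2.6+2) = Beta(15, 4.6).
For Beta(a, b) with a, b > 1 the mode is (a−1)/(a+b−2) = 14/17.6 ≈ 0.795.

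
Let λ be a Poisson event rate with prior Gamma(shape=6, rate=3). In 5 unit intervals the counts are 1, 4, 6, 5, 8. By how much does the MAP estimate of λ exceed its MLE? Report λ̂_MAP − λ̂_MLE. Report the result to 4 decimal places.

MAP − MLE = -1.1750

Σxᵢ = 24. Posterior is Gamma(30, 8); MAP = (30−1)/8 = 29/8 ≈ 3.62500.
MLE = x̄ = 24/5 ≈ 4.80000.
Difference = 29/8 − 24/5 = -47/40 ≈ -1.1750.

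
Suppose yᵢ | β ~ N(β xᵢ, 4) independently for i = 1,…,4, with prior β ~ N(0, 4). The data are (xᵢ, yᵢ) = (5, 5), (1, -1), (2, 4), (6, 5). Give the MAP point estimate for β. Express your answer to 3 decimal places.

β̂_MAP = 0.925

log p(β | y) = −Σ(yᵢ − βxᵢ)²/(2·4) − β²/(2·4) + const.
Setting the derivative to zero: Σxᵢ(yᵢ − βxᵢ)/4 − β/4 = 0, so β = Σxᵢyᵢ / (Σxᵢ² + σ²/τ²).
Σxᵢyᵢ = 5·5 + 1·(-1) + 2·4 + 6·5 = 62; Σxᵢ² = 66; σ²/τ² = 1.
β̂_MAP = 62 / (66 + 1) = 62/67 ≈ 0.925.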